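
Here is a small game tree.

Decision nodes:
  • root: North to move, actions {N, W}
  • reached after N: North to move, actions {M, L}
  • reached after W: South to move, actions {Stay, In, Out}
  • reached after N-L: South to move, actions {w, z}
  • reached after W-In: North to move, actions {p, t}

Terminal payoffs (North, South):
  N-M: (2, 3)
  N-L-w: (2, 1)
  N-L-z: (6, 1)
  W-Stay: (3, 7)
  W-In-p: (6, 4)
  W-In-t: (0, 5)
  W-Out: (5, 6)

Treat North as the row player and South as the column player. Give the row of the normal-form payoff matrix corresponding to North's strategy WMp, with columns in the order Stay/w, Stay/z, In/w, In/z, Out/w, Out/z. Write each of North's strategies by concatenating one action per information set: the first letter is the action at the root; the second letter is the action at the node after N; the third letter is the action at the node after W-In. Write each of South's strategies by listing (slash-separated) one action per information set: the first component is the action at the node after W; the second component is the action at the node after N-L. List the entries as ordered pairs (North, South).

(3,7) (3,7) (6,4) (6,4) (5,6) (5,6)

vs Stay/w: North plays W → South plays Stay at [W] → (3, 7)
vs Stay/z: North plays W → South plays Stay at [W] → (3, 7)
vs In/w: North plays W → South plays In at [W] → North plays p at [W-In] → (6, 4)
vs In/z: North plays W → South plays In at [W] → North plays p at [W-In] → (6, 4)
vs Out/w: North plays W → South plays Out at [W] → (5, 6)
vs Out/z: North plays W → South plays Out at [W] → (5, 6)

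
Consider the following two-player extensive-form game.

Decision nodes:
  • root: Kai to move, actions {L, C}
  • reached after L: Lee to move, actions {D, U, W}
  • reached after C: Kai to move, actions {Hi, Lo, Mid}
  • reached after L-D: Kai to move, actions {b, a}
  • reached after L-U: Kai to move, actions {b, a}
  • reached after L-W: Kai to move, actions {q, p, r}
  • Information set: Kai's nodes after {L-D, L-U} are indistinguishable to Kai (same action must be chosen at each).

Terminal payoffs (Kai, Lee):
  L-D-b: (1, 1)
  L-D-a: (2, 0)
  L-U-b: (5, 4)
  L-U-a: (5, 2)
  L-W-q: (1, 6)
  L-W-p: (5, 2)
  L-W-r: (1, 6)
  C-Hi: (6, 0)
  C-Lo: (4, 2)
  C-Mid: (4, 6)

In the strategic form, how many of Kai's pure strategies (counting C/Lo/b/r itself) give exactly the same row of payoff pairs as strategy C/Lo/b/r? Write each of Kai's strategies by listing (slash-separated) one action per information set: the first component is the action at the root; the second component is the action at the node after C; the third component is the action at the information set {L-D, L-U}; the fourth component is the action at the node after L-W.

Row for C/Lo/b/r (columns D, U, W): (4,2) (4,2) (4,2).
Under C/Lo/b/r, Kai's choice at the information set {L-D, L-U} and at the node after L-W can never be reached regardless of what Lee does, so varying those choices leaves every outcome unchanged.
Holding the reachable choices fixed and varying the unreachable ones freely already gives 2 × 3 = 6 equivalent strategies.
No other strategy reproduces this row, so those 6 are the full class: C/Lo/b/q, C/Lo/b/p, C/Lo/b/r, C/Lo/a/q, C/Lo/a/p, C/Lo/a/r.

6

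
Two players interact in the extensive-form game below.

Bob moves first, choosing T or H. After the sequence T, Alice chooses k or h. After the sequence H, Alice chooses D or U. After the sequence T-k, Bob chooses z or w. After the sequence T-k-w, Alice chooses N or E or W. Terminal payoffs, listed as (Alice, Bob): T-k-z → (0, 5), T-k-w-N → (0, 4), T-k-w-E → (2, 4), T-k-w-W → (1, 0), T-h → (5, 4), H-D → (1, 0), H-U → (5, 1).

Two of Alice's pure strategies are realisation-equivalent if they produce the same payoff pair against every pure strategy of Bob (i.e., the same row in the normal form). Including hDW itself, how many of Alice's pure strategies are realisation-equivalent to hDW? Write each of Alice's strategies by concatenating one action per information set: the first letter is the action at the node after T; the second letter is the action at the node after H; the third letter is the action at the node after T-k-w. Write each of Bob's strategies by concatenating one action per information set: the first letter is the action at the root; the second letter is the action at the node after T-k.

3

Row for hDW (columns Tz, Tw, Hz, Hw): (5,4) (5,4) (1,0) (1,0).
Under hDW, Alice's choice at the node after T-k-w can never be reached regardless of what Bob does, so varying those choices leaves every outcome unchanged.
Holding the reachable choices fixed and varying the unreachable one freely already gives 3 equivalent strategies.
No other strategy reproduces this row, so those 3 are the full class: hDN, hDE, hDW.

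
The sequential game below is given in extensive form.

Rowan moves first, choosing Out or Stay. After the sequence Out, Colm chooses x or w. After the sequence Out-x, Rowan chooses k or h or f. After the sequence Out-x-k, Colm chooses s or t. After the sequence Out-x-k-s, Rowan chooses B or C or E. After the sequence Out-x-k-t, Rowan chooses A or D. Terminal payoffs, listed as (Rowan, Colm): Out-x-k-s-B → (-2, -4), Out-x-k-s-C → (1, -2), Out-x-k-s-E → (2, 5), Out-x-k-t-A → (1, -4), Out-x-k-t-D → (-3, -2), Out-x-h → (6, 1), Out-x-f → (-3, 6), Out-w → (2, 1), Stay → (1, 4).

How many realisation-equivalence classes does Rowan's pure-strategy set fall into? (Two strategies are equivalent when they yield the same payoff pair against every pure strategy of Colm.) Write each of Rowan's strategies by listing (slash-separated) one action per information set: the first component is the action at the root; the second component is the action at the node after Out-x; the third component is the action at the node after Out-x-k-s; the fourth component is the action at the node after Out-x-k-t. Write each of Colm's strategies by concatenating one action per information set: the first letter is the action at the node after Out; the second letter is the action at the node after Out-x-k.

9

Rowan has 36 pure strategies: Out/k/B/A, Out/k/B/D, Out/k/C/A, Out/k/C/D, Out/k/E/A, Out/k/E/D, Out/h/B/A, Out/h/B/D, Out/h/C/A, Out/h/C/D, Out/h/E/A, Out/h/E/D, Out/f/B/A, Out/f/B/D, Out/f/C/A, Out/f/C/D, Out/f/E/A, Out/f/E/D, Stay/k/B/A, Stay/k/B/D, Stay/k/C/A, Stay/k/C/D, Stay/k/E/A, Stay/k/E/D, Stay/h/B/A, Stay/h/B/D, Stay/h/C/A, Stay/h/C/D, Stay/h/E/A, Stay/h/E/D, Stay/f/B/A, Stay/f/B/D, Stay/f/C/A, Stay/f/C/D, Stay/f/E/A, Stay/f/E/D. Columns: xs, xt, ws, wt.
{Out/k/B/A} → row (-2,-4) (1,-4) (2,1) (2,1)
{Out/k/B/D} → row (-2,-4) (-3,-2) (2,1) (2,1)
{Out/k/C/A} → row (1,-2) (1,-4) (2,1) (2,1)
{Out/k/C/D} → row (1,-2) (-3,-2) (2,1) (2,1)
{Out/k/E/A} → row (2,5) (1,-4) (2,1) (2,1)
{Out/k/E/D} → row (2,5) (-3,-2) (2,1) (2,1)
{Out/h/B/A, Out/h/B/D, Out/h/C/A, Out/h/C/D, Out/h/E/A, Out/h/E/D} → row (6,1) (6,1) (2,1) (2,1)
{Out/f/B/A, Out/f/B/D, Out/f/C/A, Out/f/C/D, Out/f/E/A, Out/f/E/D} → row (-3,6) (-3,6) (2,1) (2,1)
{Stay/k/B/A, Stay/k/B/D, Stay/k/C/A, Stay/k/C/D, Stay/k/E/A, Stay/k/E/D, Stay/h/B/A, Stay/h/B/D, Stay/h/C/A, Stay/h/C/D, Stay/h/E/A, Stay/h/E/D, Stay/f/B/A, Stay/f/B/D, Stay/f/C/A, Stay/f/C/D, Stay/f/E/A, Stay/f/E/D} → row (1,4) (1,4) (1,4) (1,4)
That's 9 distinct rows out of 36 strategies.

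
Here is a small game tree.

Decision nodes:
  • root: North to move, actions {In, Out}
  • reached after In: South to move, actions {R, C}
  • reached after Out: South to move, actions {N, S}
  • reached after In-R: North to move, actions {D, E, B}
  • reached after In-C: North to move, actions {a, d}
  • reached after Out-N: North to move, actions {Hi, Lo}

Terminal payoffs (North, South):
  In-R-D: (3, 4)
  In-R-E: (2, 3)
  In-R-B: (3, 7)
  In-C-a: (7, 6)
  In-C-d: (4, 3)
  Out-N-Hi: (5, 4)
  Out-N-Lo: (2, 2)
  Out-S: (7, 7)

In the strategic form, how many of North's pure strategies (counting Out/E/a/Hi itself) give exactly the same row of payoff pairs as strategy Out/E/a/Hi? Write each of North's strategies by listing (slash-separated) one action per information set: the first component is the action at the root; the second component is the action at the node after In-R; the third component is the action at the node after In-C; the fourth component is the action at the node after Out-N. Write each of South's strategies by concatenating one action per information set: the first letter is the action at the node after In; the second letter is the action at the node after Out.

Row for Out/E/a/Hi (columns RN, RS, CN, CS): (5,4) (7,7) (5,4) (7,7).
Under Out/E/a/Hi, North's choice at the node after In-R and at the node after In-C can never be reached regardless of what South does, so varying those choices leaves every outcome unchanged.
Holding the reachable choices fixed and varying the unreachable ones freely already gives 3 × 2 = 6 equivalent strategies.
No other strategy reproduces this row, so those 6 are the full class: Out/D/a/Hi, Out/D/d/Hi, Out/E/a/Hi, Out/E/d/Hi, Out/B/a/Hi, Out/B/d/Hi.

6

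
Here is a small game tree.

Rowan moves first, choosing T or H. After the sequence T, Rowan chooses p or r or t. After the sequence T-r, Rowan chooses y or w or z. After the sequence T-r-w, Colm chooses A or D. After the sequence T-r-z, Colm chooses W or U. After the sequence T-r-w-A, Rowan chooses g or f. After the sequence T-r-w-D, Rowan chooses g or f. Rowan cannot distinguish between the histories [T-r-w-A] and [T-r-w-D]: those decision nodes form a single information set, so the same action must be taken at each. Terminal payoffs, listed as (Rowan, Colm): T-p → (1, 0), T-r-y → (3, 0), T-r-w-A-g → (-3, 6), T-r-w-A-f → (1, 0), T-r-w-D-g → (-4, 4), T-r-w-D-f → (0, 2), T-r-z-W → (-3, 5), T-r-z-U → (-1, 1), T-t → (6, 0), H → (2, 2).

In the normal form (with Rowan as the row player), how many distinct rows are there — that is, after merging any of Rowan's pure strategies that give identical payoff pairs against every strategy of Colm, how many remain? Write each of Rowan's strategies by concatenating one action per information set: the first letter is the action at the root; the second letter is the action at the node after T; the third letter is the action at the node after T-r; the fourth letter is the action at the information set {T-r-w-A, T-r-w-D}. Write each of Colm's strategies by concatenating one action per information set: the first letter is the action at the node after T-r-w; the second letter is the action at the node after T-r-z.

7

Rowan has 36 pure strategies: Tpyg, Tpyf, Tpwg, Tpwf, Tpzg, Tpzf, Tryg, Tryf, Trwg, Trwf, Trzg, Trzf, Ttyg, Ttyf, Ttwg, Ttwf, Ttzg, Ttzf, Hpyg, Hpyf, Hpwg, Hpwf, Hpzg, Hpzf, Hryg, Hryf, Hrwg, Hrwf, Hrzg, Hrzf, Htyg, Htyf, Htwg, Htwf, Htzg, Htzf. Columns: AW, AU, DW, DU.
{Tpyg, Tpyf, Tpwg, Tpwf, Tpzg, Tpzf} → row (1,0) (1,0) (1,0) (1,0)
{Tryg, Tryf} → row (3,0) (3,0) (3,0) (3,0)
{Trwg} → row (-3,6) (-3,6) (-4,4) (-4,4)
{Trwf} → row (1,0) (1,0) (0,2) (0,2)
{Trzg, Trzf} → row (-3,5) (-1,1) (-3,5) (-1,1)
{Ttyg, Ttyf, Ttwg, Ttwf, Ttzg, Ttzf} → row (6,0) (6,0) (6,0) (6,0)
{Hpyg, Hpyf, Hpwg, Hpwf, Hpzg, Hpzf, Hryg, Hryf, Hrwg, Hrwf, Hrzg, Hrzf, Htyg, Htyf, Htwg, Htwf, Htzg, Htzf} → row (2,2) (2,2) (2,2) (2,2)
That's 7 distinct rows out of 36 strategies.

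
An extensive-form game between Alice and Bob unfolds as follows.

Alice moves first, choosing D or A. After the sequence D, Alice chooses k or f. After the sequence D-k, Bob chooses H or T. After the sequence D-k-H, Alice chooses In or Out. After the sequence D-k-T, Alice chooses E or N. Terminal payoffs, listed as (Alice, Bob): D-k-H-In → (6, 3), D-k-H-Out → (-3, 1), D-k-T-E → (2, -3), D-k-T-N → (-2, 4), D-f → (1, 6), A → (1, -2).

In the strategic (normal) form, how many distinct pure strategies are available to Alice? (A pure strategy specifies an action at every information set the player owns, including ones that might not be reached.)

16

Alice owns the root with actions {D, A} — two choices.
Alice owns the node after D with actions {k, f} — two choices.
Alice owns the node after D-k-H with actions {In, Out} — two choices.
Alice owns the node after D-k-T with actions {E, N} — two choices.
A pure strategy fixes one action at each information set independently, so the count is the product 2 × 2 × 2 × 2 = 16.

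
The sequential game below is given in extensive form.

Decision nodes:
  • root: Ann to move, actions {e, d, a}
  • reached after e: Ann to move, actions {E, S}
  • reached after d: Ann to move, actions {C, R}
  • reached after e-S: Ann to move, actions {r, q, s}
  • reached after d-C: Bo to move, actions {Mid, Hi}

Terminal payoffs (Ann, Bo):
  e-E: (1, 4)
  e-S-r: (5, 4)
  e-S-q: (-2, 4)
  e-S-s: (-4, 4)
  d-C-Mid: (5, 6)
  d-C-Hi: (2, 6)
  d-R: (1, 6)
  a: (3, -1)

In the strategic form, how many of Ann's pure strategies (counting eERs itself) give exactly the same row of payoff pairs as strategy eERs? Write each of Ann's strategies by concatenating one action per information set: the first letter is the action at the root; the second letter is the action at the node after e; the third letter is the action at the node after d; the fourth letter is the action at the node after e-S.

Row for eERs (columns Mid, Hi): (1,4) (1,4).
Under eERs, Ann's choice at the node after d and at the node after e-S can never be reached regardless of what Bo does, so varying those choices leaves every outcome unchanged.
Holding the reachable choices fixed and varying the unreachable ones freely already gives 2 × 3 = 6 equivalent strategies.
No other strategy reproduces this row, so those 6 are the full class: eECr, eECq, eECs, eERr, eERq, eERs.

6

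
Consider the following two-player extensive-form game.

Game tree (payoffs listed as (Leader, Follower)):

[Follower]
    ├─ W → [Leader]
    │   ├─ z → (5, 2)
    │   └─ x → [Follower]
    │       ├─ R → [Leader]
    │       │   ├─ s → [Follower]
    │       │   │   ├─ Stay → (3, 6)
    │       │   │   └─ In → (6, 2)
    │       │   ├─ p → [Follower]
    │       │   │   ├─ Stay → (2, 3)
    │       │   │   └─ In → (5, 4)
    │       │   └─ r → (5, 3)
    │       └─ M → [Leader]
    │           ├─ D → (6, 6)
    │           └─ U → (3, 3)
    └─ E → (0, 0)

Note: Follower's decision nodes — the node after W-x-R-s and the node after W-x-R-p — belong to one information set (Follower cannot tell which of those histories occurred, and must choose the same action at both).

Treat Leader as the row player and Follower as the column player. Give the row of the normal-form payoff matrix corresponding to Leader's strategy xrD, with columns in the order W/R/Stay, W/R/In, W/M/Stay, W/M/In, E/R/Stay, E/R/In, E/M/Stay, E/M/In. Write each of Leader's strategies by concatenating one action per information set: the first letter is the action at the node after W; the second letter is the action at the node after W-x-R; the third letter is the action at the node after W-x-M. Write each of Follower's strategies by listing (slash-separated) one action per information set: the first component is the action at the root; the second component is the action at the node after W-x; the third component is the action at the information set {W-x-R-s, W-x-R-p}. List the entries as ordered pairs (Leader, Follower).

(5,3) (5,3) (6,6) (6,6) (0,0) (0,0) (0,0) (0,0)

vs W/R/Stay: Follower plays W → Leader plays x at [W] → Follower plays R at [W-x] → Leader plays r at [W-x-R] → (5, 3)
vs W/R/In: Follower plays W → Leader plays x at [W] → Follower plays R at [W-x] → Leader plays r at [W-x-R] → (5, 3)
vs W/M/Stay: Follower plays W → Leader plays x at [W] → Follower plays M at [W-x] → Leader plays D at [W-x-M] → (6, 6)
vs W/M/In: Follower plays W → Leader plays x at [W] → Follower plays M at [W-x] → Leader plays D at [W-x-M] → (6, 6)
vs E/R/Stay: Follower plays E → (0, 0)
vs E/R/In: Follower plays E → (0, 0)
vs E/M/Stay: Follower plays E → (0, 0)
vs E/M/In: Follower plays E → (0, 0)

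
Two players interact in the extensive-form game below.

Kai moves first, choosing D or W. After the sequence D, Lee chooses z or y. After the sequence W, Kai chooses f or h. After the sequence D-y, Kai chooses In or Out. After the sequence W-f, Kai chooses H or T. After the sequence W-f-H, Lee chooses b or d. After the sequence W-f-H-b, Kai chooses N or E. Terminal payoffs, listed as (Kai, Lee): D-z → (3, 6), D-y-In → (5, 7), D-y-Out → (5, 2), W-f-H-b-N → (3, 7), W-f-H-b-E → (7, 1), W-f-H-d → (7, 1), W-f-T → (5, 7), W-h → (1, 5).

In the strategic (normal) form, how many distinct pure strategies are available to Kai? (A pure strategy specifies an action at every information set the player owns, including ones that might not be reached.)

32

Kai owns the root with actions {D, W} — two choices.
Kai owns the node after W with actions {f, h} — two choices.
Kai owns the node after D-y with actions {In, Out} — two choices.
Kai owns the node after W-f with actions {H, T} — two choices.
Kai owns the node after W-f-H-b with actions {N, E} — two choices.
A pure strategy fixes one action at each information set independently, so the count is the product 2 × 2 × 2 × 2 × 2 = 32.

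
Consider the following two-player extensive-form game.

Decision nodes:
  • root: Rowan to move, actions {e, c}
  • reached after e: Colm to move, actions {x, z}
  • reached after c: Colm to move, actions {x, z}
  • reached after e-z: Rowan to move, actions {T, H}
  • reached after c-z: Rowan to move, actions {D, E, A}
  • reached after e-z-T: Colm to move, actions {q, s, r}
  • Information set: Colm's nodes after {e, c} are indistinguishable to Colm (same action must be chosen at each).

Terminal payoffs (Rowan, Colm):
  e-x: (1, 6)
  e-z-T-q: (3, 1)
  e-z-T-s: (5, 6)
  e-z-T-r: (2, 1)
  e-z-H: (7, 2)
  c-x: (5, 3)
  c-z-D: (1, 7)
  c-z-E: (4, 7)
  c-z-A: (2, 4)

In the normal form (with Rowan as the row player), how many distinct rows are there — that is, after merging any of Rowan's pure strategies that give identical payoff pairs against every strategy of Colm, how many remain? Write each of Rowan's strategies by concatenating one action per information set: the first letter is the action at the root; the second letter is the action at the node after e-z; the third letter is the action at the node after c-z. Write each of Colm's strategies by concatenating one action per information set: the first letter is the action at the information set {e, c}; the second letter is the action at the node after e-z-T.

Rowan has 12 pure strategies: eTD, eTE, eTA, eHD, eHE, eHA, cTD, cTE, cTA, cHD, cHE, cHA. Columns: xq, xs, xr, zq, zs, zr.
{eTD, eTE, eTA} → row (1,6) (1,6) (1,6) (3,1) (5,6) (2,1)
{eHD, eHE, eHA} → row (1,6) (1,6) (1,6) (7,2) (7,2) (7,2)
{cTD, cHD} → row (5,3) (5,3) (5,3) (1,7) (1,7) (1,7)
{cTE, cHE} → row (5,3) (5,3) (5,3) (4,7) (4,7) (4,7)
{cTA, cHA} → row (5,3) (5,3) (5,3) (2,4) (2,4) (2,4)
That's 5 distinct rows out of 12 strategies.

5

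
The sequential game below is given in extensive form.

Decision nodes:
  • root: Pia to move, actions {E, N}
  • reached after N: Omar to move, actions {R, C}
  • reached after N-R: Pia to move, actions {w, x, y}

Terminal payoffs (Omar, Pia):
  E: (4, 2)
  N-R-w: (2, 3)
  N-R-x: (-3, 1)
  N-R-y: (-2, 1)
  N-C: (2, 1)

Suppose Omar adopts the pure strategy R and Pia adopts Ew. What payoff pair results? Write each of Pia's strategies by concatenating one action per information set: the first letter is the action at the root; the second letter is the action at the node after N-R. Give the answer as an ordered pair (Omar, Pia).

(4, 2)

Trace the play path from the root:
  Pia plays E
→ terminal payoff (4, 2).
(Omar's choice at the node after N is never reached on this path, so it doesn't affect the outcome.)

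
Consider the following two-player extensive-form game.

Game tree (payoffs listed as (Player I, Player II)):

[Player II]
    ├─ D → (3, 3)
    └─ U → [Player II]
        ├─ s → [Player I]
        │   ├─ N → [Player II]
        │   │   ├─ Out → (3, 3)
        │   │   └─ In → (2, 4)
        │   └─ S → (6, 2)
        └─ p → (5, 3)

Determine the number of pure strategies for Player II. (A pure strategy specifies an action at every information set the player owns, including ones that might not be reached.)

Player II owns the root with actions {D, U} — two choices.
Player II owns the node after U with actions {s, p} — two choices.
Player II owns the node after U-s-N with actions {Out, In} — two choices.
A pure strategy fixes one action at each information set independently, so the count is the product 2 × 2 × 2 = 8.
(For reference, Player I has 2 pure strategies, giving a 8×2 normal-form matrix.)

8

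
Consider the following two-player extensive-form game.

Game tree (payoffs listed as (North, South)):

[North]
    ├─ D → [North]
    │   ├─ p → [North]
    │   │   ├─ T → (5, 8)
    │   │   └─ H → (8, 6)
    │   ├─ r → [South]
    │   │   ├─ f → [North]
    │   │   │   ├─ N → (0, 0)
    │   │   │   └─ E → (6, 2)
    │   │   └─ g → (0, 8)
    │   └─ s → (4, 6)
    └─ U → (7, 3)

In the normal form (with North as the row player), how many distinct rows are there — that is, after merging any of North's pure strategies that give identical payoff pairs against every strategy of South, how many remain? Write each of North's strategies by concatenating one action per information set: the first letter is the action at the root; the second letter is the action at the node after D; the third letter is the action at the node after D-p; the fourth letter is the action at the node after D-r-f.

North has 24 pure strategies: DpTN, DpTE, DpHN, DpHE, DrTN, DrTE, DrHN, DrHE, DsTN, DsTE, DsHN, DsHE, UpTN, UpTE, UpHN, UpHE, UrTN, UrTE, UrHN, UrHE, UsTN, UsTE, UsHN, UsHE. Columns: f, g.
{DpTN, DpTE} → row (5,8) (5,8)
{DpHN, DpHE} → row (8,6) (8,6)
{DrTN, DrHN} → row (0,0) (0,8)
{DrTE, DrHE} → row (6,2) (0,8)
{DsTN, DsTE, DsHN, DsHE} → row (4,6) (4,6)
{UpTN, UpTE, UpHN, UpHE, UrTN, UrTE, UrHN, UrHE, UsTN, UsTE, UsHN, UsHE} → row (7,3) (7,3)
That's 6 distinct rows out of 24 strategies.

6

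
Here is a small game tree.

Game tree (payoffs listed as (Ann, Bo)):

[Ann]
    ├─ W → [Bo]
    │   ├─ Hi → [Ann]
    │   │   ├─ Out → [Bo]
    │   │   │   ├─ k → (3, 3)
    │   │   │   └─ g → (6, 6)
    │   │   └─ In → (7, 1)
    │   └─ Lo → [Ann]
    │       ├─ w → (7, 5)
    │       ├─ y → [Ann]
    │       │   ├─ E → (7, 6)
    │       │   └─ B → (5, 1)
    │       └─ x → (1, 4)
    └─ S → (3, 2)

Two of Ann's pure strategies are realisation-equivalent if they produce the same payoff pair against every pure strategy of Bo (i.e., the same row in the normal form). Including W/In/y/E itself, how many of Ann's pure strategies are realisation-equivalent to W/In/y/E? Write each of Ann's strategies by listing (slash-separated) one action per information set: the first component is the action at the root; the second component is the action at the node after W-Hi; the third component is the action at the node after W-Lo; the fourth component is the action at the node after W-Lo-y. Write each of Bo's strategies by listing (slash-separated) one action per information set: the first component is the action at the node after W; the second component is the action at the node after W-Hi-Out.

1

Row for W/In/y/E (columns Hi/k, Hi/g, Lo/k, Lo/g): (7,1) (7,1) (7,6) (7,6).
Every one of Ann's information sets is on the play path for some reply by Bo when Ann follows W/In/y/E.
Changing the action at any of them therefore changes at least one column, so only W/In/y/E itself gives this row.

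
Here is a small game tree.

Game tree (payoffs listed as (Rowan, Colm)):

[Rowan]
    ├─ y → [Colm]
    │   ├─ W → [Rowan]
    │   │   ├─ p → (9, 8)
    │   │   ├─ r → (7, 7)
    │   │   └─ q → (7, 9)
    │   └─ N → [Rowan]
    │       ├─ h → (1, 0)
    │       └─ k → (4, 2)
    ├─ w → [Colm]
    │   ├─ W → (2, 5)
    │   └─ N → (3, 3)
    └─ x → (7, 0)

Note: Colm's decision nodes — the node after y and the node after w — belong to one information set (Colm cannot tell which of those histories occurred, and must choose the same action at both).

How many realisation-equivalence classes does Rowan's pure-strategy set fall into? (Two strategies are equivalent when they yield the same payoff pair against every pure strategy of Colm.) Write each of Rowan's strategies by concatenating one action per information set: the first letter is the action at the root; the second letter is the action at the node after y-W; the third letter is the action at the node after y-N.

8

Rowan has 18 pure strategies: yph, ypk, yrh, yrk, yqh, yqk, wph, wpk, wrh, wrk, wqh, wqk, xph, xpk, xrh, xrk, xqh, xqk. Columns: W, N.
{yph} → row (9,8) (1,0)
{ypk} → row (9,8) (4,2)
{yrh} → row (7,7) (1,0)
{yrk} → row (7,7) (4,2)
{yqh} → row (7,9) (1,0)
{yqk} → row (7,9) (4,2)
{wph, wpk, wrh, wrk, wqh, wqk} → row (2,5) (3,3)
{xph, xpk, xrh, xrk, xqh, xqk} → row (7,0) (7,0)
That's 8 distinct rows out of 18 strategies.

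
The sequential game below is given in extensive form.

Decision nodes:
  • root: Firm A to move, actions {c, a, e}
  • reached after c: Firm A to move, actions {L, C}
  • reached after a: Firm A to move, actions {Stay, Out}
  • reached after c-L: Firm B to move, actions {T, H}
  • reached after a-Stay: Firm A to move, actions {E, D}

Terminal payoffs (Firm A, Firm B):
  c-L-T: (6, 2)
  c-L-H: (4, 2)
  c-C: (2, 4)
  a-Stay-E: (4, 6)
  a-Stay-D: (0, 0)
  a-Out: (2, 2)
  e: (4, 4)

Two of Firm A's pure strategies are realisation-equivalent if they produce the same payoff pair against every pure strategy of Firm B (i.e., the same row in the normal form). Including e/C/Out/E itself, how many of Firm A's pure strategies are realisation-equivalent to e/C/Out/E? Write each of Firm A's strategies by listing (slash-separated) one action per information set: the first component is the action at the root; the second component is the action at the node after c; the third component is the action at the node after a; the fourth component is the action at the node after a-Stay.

8

Row for e/C/Out/E (columns T, H): (4,4) (4,4).
Under e/C/Out/E, Firm A's choice at the node after c and at the node after a and at the node after a-Stay can never be reached regardless of what Firm B does, so varying those choices leaves every outcome unchanged.
Holding the reachable choices fixed and varying the unreachable ones freely already gives 2 × 2 × 2 = 8 equivalent strategies.
No other strategy reproduces this row, so those 8 are the full class: e/L/Stay/E, e/L/Stay/D, e/L/Out/E, e/L/Out/D, e/C/Stay/E, e/C/Stay/D, e/C/Out/E, e/C/Out/D.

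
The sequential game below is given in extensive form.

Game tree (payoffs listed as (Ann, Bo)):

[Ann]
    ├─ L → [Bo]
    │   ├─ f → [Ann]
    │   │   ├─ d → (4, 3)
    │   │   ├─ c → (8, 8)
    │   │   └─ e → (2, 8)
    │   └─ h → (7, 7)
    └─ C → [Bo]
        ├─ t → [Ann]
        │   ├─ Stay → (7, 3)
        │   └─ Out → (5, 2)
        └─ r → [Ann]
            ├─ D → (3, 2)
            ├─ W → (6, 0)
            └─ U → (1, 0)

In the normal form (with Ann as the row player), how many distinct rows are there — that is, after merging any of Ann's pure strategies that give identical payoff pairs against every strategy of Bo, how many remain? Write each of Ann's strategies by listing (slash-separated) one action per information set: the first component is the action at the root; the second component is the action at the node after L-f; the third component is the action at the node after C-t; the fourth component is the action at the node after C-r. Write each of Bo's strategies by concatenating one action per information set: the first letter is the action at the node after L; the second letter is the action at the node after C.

9

Ann has 36 pure strategies: L/d/Stay/D, L/d/Stay/W, L/d/Stay/U, L/d/Out/D, L/d/Out/W, L/d/Out/U, L/c/Stay/D, L/c/Stay/W, L/c/Stay/U, L/c/Out/D, L/c/Out/W, L/c/Out/U, L/e/Stay/D, L/e/Stay/W, L/e/Stay/U, L/e/Out/D, L/e/Out/W, L/e/Out/U, C/d/Stay/D, C/d/Stay/W, C/d/Stay/U, C/d/Out/D, C/d/Out/W, C/d/Out/U, C/c/Stay/D, C/c/Stay/W, C/c/Stay/U, C/c/Out/D, C/c/Out/W, C/c/Out/U, C/e/Stay/D, C/e/Stay/W, C/e/Stay/U, C/e/Out/D, C/e/Out/W, C/e/Out/U. Columns: ft, fr, ht, hr.
{L/d/Stay/D, L/d/Stay/W, L/d/Stay/U, L/d/Out/D, L/d/Out/W, L/d/Out/U} → row (4,3) (4,3) (7,7) (7,7)
{L/c/Stay/D, L/c/Stay/W, L/c/Stay/U, L/c/Out/D, L/c/Out/W, L/c/Out/U} → row (8,8) (8,8) (7,7) (7,7)
{L/e/Stay/D, L/e/Stay/W, L/e/Stay/U, L/e/Out/D, L/e/Out/W, L/e/Out/U} → row (2,8) (2,8) (7,7) (7,7)
{C/d/Stay/D, C/c/Stay/D, C/e/Stay/D} → row (7,3) (3,2) (7,3) (3,2)
{C/d/Stay/W, C/c/Stay/W, C/e/Stay/W} → row (7,3) (6,0) (7,3) (6,0)
{C/d/Stay/U, C/c/Stay/U, C/e/Stay/U} → row (7,3) (1,0) (7,3) (1,0)
{C/d/Out/D, C/c/Out/D, C/e/Out/D} → row (5,2) (3,2) (5,2) (3,2)
{C/d/Out/W, C/c/Out/W, C/e/Out/W} → row (5,2) (6,0) (5,2) (6,0)
{C/d/Out/U, C/c/Out/U, C/e/Out/U} → row (5,2) (1,0) (5,2) (1,0)
That's 9 distinct rows out of 36 strategies.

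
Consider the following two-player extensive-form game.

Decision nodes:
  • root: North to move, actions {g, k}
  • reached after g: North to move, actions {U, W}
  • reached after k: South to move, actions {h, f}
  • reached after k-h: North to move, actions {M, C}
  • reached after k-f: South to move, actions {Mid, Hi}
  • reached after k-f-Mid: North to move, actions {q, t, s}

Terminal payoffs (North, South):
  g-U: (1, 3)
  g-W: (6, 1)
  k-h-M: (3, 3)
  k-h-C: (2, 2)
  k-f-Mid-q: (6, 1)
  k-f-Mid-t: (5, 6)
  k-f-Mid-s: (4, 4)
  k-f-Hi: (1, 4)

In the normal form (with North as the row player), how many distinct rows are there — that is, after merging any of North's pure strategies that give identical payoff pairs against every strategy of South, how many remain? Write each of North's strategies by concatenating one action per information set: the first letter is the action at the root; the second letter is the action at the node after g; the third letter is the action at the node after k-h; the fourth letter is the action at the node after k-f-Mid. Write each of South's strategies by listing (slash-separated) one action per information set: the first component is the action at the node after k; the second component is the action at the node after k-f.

8

North has 24 pure strategies: gUMq, gUMt, gUMs, gUCq, gUCt, gUCs, gWMq, gWMt, gWMs, gWCq, gWCt, gWCs, kUMq, kUMt, kUMs, kUCq, kUCt, kUCs, kWMq, kWMt, kWMs, kWCq, kWCt, kWCs. Columns: h/Mid, h/Hi, f/Mid, f/Hi.
{gUMq, gUMt, gUMs, gUCq, gUCt, gUCs} → row (1,3) (1,3) (1,3) (1,3)
{gWMq, gWMt, gWMs, gWCq, gWCt, gWCs} → row (6,1) (6,1) (6,1) (6,1)
{kUMq, kWMq} → row (3,3) (3,3) (6,1) (1,4)
{kUMt, kWMt} → row (3,3) (3,3) (5,6) (1,4)
{kUMs, kWMs} → row (3,3) (3,3) (4,4) (1,4)
{kUCq, kWCq} → row (2,2) (2,2) (6,1) (1,4)
{kUCt, kWCt} → row (2,2) (2,2) (5,6) (1,4)
{kUCs, kWCs} → row (2,2) (2,2) (4,4) (1,4)
That's 8 distinct rows out of 24 strategies.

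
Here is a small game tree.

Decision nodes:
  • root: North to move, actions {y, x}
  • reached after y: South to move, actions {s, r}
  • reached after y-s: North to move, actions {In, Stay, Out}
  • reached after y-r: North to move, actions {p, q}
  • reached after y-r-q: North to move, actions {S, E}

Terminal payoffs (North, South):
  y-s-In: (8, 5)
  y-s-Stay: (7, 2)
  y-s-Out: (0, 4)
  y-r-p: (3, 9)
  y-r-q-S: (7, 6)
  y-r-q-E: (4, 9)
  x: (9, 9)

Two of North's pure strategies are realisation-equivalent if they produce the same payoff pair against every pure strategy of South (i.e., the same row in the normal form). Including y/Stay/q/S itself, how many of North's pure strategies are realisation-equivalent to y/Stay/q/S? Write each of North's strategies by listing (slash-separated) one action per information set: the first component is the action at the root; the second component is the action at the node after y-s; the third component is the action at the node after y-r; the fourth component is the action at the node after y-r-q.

Row for y/Stay/q/S (columns s, r): (7,2) (7,6).
Every one of North's information sets is on the play path for some reply by South when North follows y/Stay/q/S.
Changing the action at any of them therefore changes at least one column, so only y/Stay/q/S itself gives this row.

1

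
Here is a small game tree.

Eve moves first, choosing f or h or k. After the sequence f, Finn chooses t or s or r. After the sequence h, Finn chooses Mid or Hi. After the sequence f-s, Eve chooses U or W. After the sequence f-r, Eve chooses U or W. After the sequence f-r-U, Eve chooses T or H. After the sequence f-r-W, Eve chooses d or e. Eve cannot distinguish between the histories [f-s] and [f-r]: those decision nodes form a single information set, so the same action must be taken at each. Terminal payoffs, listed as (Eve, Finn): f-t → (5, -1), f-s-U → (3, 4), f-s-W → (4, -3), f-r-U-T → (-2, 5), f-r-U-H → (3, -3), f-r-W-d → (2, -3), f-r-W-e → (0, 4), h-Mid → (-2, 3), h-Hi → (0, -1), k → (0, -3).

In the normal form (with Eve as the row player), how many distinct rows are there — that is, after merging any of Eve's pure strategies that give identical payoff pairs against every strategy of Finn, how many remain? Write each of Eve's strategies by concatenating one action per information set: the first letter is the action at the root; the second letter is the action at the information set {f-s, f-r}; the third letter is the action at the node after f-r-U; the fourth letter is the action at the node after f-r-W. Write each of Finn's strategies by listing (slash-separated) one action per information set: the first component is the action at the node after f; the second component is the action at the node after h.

Eve has 24 pure strategies: fUTd, fUTe, fUHd, fUHe, fWTd, fWTe, fWHd, fWHe, hUTd, hUTe, hUHd, hUHe, hWTd, hWTe, hWHd, hWHe, kUTd, kUTe, kUHd, kUHe, kWTd, kWTe, kWHd, kWHe. Columns: t/Mid, t/Hi, s/Mid, s/Hi, r/Mid, r/Hi.
{fUTd, fUTe} → row (5,-1) (5,-1) (3,4) (3,4) (-2,5) (-2,5)
{fUHd, fUHe} → row (5,-1) (5,-1) (3,4) (3,4) (3,-3) (3,-3)
{fWTd, fWHd} → row (5,-1) (5,-1) (4,-3) (4,-3) (2,-3) (2,-3)
{fWTe, fWHe} → row (5,-1) (5,-1) (4,-3) (4,-3) (0,4) (0,4)
{hUTd, hUTe, hUHd, hUHe, hWTd, hWTe, hWHd, hWHe} → row (-2,3) (0,-1) (-2,3) (0,-1) (-2,3) (0,-1)
{kUTd, kUTe, kUHd, kUHe, kWTd, kWTe, kWHd, kWHe} → row (0,-3) (0,-3) (0,-3) (0,-3) (0,-3) (0,-3)
That's 6 distinct rows out of 24 strategies.

6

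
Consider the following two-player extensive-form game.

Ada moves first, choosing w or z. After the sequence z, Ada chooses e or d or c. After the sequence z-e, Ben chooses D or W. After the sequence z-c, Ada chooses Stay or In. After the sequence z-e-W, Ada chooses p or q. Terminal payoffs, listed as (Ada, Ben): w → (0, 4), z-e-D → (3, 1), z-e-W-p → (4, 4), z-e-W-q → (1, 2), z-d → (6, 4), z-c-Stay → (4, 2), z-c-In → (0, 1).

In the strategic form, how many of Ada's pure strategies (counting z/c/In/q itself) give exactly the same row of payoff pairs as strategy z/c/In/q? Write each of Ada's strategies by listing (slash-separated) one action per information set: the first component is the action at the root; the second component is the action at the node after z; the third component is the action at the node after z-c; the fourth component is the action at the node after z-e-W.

Row for z/c/In/q (columns D, W): (0,1) (0,1).
Under z/c/In/q, Ada's choice at the node after z-e-W can never be reached regardless of what Ben does, so varying those choices leaves every outcome unchanged.
Holding the reachable choices fixed and varying the unreachable one freely already gives 2 equivalent strategies.
No other strategy reproduces this row, so those 2 are the full class: z/c/In/p, z/c/In/q.

2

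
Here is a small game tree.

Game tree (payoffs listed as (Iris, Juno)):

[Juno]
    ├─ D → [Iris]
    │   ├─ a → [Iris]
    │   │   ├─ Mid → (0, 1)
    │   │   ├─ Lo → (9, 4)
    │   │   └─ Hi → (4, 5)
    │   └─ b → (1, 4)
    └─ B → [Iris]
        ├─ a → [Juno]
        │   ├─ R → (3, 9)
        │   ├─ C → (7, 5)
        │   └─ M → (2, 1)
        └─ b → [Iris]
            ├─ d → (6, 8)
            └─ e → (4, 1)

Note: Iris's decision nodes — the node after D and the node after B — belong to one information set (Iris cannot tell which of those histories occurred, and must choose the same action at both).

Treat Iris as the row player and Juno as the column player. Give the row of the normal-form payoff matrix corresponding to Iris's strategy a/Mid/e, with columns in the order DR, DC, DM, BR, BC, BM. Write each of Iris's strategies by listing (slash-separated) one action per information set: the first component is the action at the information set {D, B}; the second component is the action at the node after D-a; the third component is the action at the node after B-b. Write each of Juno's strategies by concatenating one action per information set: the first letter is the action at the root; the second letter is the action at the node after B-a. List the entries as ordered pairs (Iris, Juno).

(0,1) (0,1) (0,1) (3,9) (7,5) (2,1)

vs DR: Juno plays D → Iris plays a at [D] → Iris plays Mid at [D-a] → (0, 1)
vs DC: Juno plays D → Iris plays a at [D] → Iris plays Mid at [D-a] → (0, 1)
vs DM: Juno plays D → Iris plays a at [D] → Iris plays Mid at [D-a] → (0, 1)
vs BR: Juno plays B → Iris plays a at [B] → Juno plays R at [B-a] → (3, 9)
vs BC: Juno plays B → Iris plays a at [B] → Juno plays C at [B-a] → (7, 5)
vs BM: Juno plays B → Iris plays a at [B] → Juno plays M at [B-a] → (2, 1)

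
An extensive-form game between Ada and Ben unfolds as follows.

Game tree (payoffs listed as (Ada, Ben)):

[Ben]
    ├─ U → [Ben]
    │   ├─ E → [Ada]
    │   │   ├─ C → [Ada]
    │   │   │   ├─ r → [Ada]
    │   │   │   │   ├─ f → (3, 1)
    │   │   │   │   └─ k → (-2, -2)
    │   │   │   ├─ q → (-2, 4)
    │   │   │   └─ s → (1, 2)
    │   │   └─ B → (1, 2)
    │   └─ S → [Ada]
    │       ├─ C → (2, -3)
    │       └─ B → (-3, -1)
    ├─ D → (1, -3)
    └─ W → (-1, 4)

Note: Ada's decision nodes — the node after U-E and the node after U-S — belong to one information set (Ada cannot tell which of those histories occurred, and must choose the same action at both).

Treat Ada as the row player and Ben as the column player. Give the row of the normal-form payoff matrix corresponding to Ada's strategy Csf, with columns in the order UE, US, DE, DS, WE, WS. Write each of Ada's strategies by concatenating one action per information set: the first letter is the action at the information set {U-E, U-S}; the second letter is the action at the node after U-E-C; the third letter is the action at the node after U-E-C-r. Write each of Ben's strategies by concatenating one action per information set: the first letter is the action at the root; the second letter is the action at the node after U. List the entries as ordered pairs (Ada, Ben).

(1,2) (2,-3) (1,-3) (1,-3) (-1,4) (-1,4)

vs UE: Ben plays U → Ben plays E at [U] → Ada plays C at [U-E] → Ada plays s at [U-E-C] → (1, 2)
vs US: Ben plays U → Ben plays S at [U] → Ada plays C at [U-S] → (2, -3)
vs DE: Ben plays D → (1, -3)
vs DS: Ben plays D → (1, -3)
vs WE: Ben plays W → (-1, 4)
vs WS: Ben plays W → (-1, 4)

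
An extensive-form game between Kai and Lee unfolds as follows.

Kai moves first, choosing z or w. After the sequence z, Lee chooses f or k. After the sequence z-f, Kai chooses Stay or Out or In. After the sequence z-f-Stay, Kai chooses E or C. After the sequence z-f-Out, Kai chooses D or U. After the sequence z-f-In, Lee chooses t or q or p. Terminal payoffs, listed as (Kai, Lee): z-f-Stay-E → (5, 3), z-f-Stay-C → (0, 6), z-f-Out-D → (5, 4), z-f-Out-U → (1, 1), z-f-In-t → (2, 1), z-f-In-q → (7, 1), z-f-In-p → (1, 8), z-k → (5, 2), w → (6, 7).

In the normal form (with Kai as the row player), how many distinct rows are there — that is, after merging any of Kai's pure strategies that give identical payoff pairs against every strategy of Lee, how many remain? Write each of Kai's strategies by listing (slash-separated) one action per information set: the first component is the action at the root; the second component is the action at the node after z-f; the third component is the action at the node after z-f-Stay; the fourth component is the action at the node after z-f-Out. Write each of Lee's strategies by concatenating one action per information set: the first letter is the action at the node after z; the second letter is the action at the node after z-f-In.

6

Kai has 24 pure strategies: z/Stay/E/D, z/Stay/E/U, z/Stay/C/D, z/Stay/C/U, z/Out/E/D, z/Out/E/U, z/Out/C/D, z/Out/C/U, z/In/E/D, z/In/E/U, z/In/C/D, z/In/C/U, w/Stay/E/D, w/Stay/E/U, w/Stay/C/D, w/Stay/C/U, w/Out/E/D, w/Out/E/U, w/Out/C/D, w/Out/C/U, w/In/E/D, w/In/E/U, w/In/C/D, w/In/C/U. Columns: ft, fq, fp, kt, kq, kp.
{z/Stay/E/D, z/Stay/E/U} → row (5,3) (5,3) (5,3) (5,2) (5,2) (5,2)
{z/Stay/C/D, z/Stay/C/U} → row (0,6) (0,6) (0,6) (5,2) (5,2) (5,2)
{z/Out/E/D, z/Out/C/D} → row (5,4) (5,4) (5,4) (5,2) (5,2) (5,2)
{z/Out/E/U, z/Out/C/U} → row (1,1) (1,1) (1,1) (5,2) (5,2) (5,2)
{z/In/E/D, z/In/E/U, z/In/C/D, z/In/C/U} → row (2,1) (7,1) (1,8) (5,2) (5,2) (5,2)
{w/Stay/E/D, w/Stay/E/U, w/Stay/C/D, w/Stay/C/U, w/Out/E/D, w/Out/E/U, w/Out/C/D, w/Out/C/U, w/In/E/D, w/In/E/U, w/In/C/D, w/In/C/U} → row (6,7) (6,7) (6,7) (6,7) (6,7) (6,7)
That's 6 distinct rows out of 24 strategies.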